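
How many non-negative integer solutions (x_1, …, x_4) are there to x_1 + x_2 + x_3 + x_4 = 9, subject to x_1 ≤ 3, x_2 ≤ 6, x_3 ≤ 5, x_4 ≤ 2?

61

Ignoring the caps, the number of non-negative solutions to x_1+…+x_4 = 9 is C(12,3) = 220.
Subtract solutions that violate a single cap (substitute x_i' = x_i − (cap_i+1)): x_1 ≥ 4 gives C(8,3) = 56; x_2 ≥ 7 gives C(5,3) = 10; x_3 ≥ 6 gives C(6,3) = 20; x_4 ≥ 3 gives C(9,3) = 84. Together 170.
Add back pairs where two caps are both exceeded: 0 + 0 + 10 + 0 + 0 + 1 = 11.
By inclusion–exclusion the count is 220 − 170 + 11 = 61.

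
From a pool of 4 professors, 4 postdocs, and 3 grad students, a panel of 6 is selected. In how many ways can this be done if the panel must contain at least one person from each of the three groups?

420

Unrestricted: C(11,6) = 462 ways to pick any 6 of the 11.
Subtract selections that omit an entire group: no professors → C(7,6) = 7; no postdocs → C(7,6) = 7; no grad students → C(8,6) = 28.
Add back selections omitting two groups (i.e. drawn from a single group): C(4,6) + C(4,6) + C(3,6) = 0.
By inclusion–exclusion: 462 − 42 + 0 = 420.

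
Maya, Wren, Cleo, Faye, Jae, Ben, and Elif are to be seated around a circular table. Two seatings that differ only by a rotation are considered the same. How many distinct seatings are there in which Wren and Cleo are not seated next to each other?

All circular seatings of 7 people number (6)! = 720.
Seatings with Wren beside Cleo: treat them as a block with 2 internal orders, giving 2 × (5)! = 240.
Subtracting, 720 − 240 = 480.

480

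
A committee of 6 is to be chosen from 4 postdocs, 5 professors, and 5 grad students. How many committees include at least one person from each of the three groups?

2625

Total 6-person selections from all 14: C(14,6) = 3003.
Subtract selections that omit an entire group: no postdocs → C(10,6) = 210; no professors → C(9,6) = 84; no grad students → C(9,6) = 84.
Add back selections omitting two groups (i.e. drawn from a single group): C(4,6) + C(5,6) + C(5,6) = 0.
By inclusion–exclusion: 3003 − 378 + 0 = 2625.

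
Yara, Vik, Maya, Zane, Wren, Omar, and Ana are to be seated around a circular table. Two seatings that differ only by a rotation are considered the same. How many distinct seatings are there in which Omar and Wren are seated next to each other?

240

Glue Omar and Wren into a block (2 internal orders). Seating 6 units around a circle gives (5)! arrangements.
So 2 × (5)! = 2 × 120 = 240.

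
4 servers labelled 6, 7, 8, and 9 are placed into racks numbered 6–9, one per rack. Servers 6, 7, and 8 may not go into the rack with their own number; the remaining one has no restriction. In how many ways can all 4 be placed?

11

Let Aᵢ (for i ∈ {6, 7, 8}) be the placements that put server i in its forbidden rack. Any j of these fix j positions, leaving (4−j)! ways to fill the rest, and there are C(3,j) ways to pick which j.
By inclusion–exclusion, the number of valid placements is Σ_{j=0}^{3} (−1)^j C(3,j)·(4−j)!.
Computing: 24 − 18 + 6 − 1 = 11.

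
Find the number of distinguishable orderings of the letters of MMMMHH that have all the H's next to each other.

5

Treat the 2 copies of H as a single block. The multiset to arrange is then {HH, M, M, M, M}, 5 items in all.
That gives (5)!/(4!) = 5 arrangements.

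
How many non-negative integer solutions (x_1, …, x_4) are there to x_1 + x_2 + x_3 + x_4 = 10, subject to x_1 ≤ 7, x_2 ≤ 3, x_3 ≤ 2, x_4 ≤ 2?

Ignoring the caps, the number of non-negative solutions to x_1+…+x_4 = 10 is C(13,3) = 286.
Subtract solutions that violate a single cap (substitute x_i' = x_i − (cap_i+1)): x_1 ≥ 8 gives C(5,3) = 10; x_2 ≥ 4 gives C(9,3) = 84; x_3 ≥ 3 gives C(10,3) = 120; x_4 ≥ 3 gives C(10,3) = 120. Together 334.
Add back pairs where two caps are both exceeded: 0 + 0 + 0 + 20 + 20 + 35 = 75.
Subtract triples: 0 + 0 + 0 + 1 = 1.
By inclusion–exclusion the count is 286 − 334 + 75 − 1 = 26.

26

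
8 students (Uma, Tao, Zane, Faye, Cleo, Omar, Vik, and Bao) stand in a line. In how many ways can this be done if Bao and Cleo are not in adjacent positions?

Of the 8! = 40320 arrangements, those with Bao and Cleo adjacent number 2 × 7! = 10080 (treat the pair as a block with 2 internal orders).
Complementary counting: 40320 − 10080 = 30240.

30240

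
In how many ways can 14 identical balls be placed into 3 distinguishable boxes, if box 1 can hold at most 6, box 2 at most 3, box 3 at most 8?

Without the upper bounds there are C(16,2) = 120 ways to split 14 among 3 boxes.
Subtract solutions that violate a single cap (substitute x_i' = x_i − (cap_i+1)): x_1 ≥ 7 gives C(9,2) = 36; x_2 ≥ 4 gives C(12,2) = 66; x_3 ≥ 9 gives C(7,2) = 21. Together 123.
Add back pairs where two caps are both exceeded: 10 + 0 + 3 = 13.
By inclusion–exclusion the count is 120 − 123 + 13 = 10.

10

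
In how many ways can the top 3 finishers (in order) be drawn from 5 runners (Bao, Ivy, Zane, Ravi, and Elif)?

This is an ordered selection of 3 from 5: P(5,3).
That gives 5 × 4 × 3 = 60.

60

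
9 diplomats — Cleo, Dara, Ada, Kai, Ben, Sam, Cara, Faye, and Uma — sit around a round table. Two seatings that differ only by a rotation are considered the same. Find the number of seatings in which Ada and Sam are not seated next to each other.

All circular seatings of 9 people number (8)! = 40320.
Those with Ada next to Sam: fuse the pair into one unit and seat 8 units around a circle — 2·(7)! = 10080.
Subtracting, 40320 − 10080 = 30240.

30240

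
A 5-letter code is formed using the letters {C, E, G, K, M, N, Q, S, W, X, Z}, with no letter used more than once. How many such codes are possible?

With no repetition, fill the 5 letters in order: 11 choices, then 10, down to 7.
11 × 10 × 9 × 8 × 7 = 55440.

55440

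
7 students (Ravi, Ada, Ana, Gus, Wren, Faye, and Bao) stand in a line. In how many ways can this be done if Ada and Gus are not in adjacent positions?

3600

There are 7! = 5040 arrangements in all. If Ada and Gus are adjacent, merging them into one block gives 2·(6)! = 1440 arrangements.
Complementary counting: 5040 − 1440 = 3600.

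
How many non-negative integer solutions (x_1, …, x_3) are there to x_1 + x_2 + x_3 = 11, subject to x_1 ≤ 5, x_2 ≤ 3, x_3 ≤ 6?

By stars and bars, unrestricted non-negative solutions to x_1+…+x_3 = 11 number C(11+2,2) = 78.
Subtract solutions that violate a single cap (substitute x_i' = x_i − (cap_i+1)): x_1 ≥ 6 gives C(7,2) = 21; x_2 ≥ 4 gives C(9,2) = 36; x_3 ≥ 7 gives C(6,2) = 15. Together 72.
Add back pairs where two caps are both exceeded: 3 + 0 + 1 = 4.
By inclusion–exclusion the count is 78 − 72 + 4 = 10.

10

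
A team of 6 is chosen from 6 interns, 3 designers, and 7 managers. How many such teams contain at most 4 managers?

7812

Split by how many managers are chosen (0 through 4).
Sum: C(7,0)·C(9,6) + C(7,1)·C(9,5) + C(7,2)·C(9,4) + C(7,3)·C(9,3) + C(7,4)·C(9,2) = 84 + 882 + 2646 + 2940 + 1260 = 7812.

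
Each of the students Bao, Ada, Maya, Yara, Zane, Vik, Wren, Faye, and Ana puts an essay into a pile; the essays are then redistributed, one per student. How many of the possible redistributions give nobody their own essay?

133496

Let Aᵢ be the assignments in which student i gets their own essay. We want the size of the complement of A₁∪…∪A_9.
By inclusion–exclusion this is Σ_{j=0}^{9} (−1)^j C(9,j)·(9−j)!.
Computing: 362880 − 362880 + 181440 − 60480 + 15120 − 3024 + 504 − 72 + 9 − 1 = 133496.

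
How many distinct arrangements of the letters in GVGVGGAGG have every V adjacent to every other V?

Treat the 2 copies of V as a single block. The multiset to arrange is then {VV, A, G, G, G, G, G, G}, 8 items in all.
That gives (8)!/(6!) = 56 arrangements.

56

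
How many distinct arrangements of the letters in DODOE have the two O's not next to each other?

18

There are 5!/(2!·2!) = 30 arrangements of DODOE in total.
If the two O's are adjacent, glue them into one block, leaving 4 items to arrange: (4)!/(2!) = 12 ways.
Subtracting, 30 − 12 = 18 arrangements keep the O's apart.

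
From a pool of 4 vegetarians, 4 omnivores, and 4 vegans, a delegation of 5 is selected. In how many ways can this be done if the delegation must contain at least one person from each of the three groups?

624

Unrestricted: C(12,5) = 792 ways to pick any 5 of the 12.
Selections missing a whole group: no vegetarians → C(8,5) = 56; no omnivores → C(8,5) = 56; no vegans → C(8,5) = 56.
Add back selections omitting two groups (i.e. drawn from a single group): C(4,5) + C(4,5) + C(4,5) = 0.
By inclusion–exclusion: 792 − 168 + 0 = 624.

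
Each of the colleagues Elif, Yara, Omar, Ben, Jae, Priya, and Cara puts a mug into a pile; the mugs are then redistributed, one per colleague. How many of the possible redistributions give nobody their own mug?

Count assignments avoiding every fixed point. For any j of the 7 colleagues fixed to their own mug, the other 7−j can be arranged in (7−j)! ways.
By inclusion–exclusion this is Σ_{j=0}^{7} (−1)^j C(7,j)·(7−j)!.
Computing: 5040 − 5040 + 2520 − 840 + 210 − 42 + 7 − 1 = 1854.

1854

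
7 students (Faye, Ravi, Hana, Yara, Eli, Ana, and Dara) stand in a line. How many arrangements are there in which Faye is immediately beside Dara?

Glue Faye and Dara into one block (2 internal orders), leaving 6 units to arrange in a row.
That gives 2 × 6! = 2 × 720 = 1440.

1440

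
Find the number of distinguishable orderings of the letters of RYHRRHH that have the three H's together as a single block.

20

Treat the 3 copies of H as a single block. The multiset to arrange is then {HHH, R, R, R, Y}, 5 items in all.
That gives (5)!/(3!) = 20 arrangements.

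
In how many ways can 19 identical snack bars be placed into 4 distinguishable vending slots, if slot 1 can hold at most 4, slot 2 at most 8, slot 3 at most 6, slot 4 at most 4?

20

Ignoring the caps, the number of non-negative solutions to x_1+…+x_4 = 19 is C(22,3) = 1540.
Subtract solutions that violate a single cap (substitute x_i' = x_i − (cap_i+1)): x_1 ≥ 5 gives C(17,3) = 680; x_2 ≥ 9 gives C(13,3) = 286; x_3 ≥ 7 gives C(15,3) = 455; x_4 ≥ 5 gives C(17,3) = 680. Together 2101.
Add back pairs where two caps are both exceeded: 56 + 120 + 220 + 20 + 56 + 120 = 592.
Subtract triples: 0 + 1 + 10 + 0 = 11.
By inclusion–exclusion the count is 1540 − 2101 + 592 − 11 = 20.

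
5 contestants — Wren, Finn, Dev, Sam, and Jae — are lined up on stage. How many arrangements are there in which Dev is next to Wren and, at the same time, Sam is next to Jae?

24

Treat {Dev,Wren} as one block (2 orders) and {Sam,Jae} as another (2 orders).
That leaves 3 units to arrange: 2 × 2 × 3! = 4 × 6 = 24.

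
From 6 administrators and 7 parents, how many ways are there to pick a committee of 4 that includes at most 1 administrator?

245

Split by how many administrators are chosen (0 through 1).
Sum: C(6,0)·C(7,4) + C(6,1)·C(7,3) = 35 + 210 = 245.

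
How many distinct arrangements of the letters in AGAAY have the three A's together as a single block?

6

Treat the 3 copies of A as a single block. The multiset to arrange is then {AAA, G, Y}, 3 items in all.
All 3 items are distinct, so there are (3)! = 6 arrangements.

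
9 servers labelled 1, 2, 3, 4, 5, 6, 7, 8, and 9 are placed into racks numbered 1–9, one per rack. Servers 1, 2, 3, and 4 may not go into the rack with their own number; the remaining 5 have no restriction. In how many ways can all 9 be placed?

229080

Let Aᵢ (for 1 ≤ i ≤ 4) be the placements that put server i in its forbidden rack. Any j of these fix j positions, leaving (9−j)! ways to fill the rest, and there are C(4,j) ways to pick which j.
By inclusion–exclusion, the number of valid placements is Σ_{j=0}^{4} (−1)^j C(4,j)·(9−j)!.
Computing: 362880 − 161280 + 30240 − 2880 + 120 = 229080.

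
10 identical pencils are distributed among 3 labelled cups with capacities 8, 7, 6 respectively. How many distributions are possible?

47

Ignoring the caps, the number of non-negative solutions to x_1+…+x_3 = 10 is C(12,2) = 66.
Subtract solutions that violate a single cap (substitute x_i' = x_i − (cap_i+1)): x_1 ≥ 9 gives C(3,2) = 3; x_2 ≥ 8 gives C(4,2) = 6; x_3 ≥ 7 gives C(5,2) = 10. Together 19.
No two caps can be exceeded simultaneously, so the pair terms are all 0.
By inclusion–exclusion the count is 66 − 19 + 0 = 47.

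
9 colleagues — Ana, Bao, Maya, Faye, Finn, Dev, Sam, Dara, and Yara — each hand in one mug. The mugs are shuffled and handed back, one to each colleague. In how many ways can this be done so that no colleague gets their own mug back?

Let Aᵢ be the assignments in which colleague i gets their own mug. We want the size of the complement of A₁∪…∪A_9.
By inclusion–exclusion this is Σ_{j=0}^{9} (−1)^j C(9,j)·(9−j)!.
Computing: 362880 − 362880 + 181440 − 60480 + 15120 − 3024 + 504 − 72 + 9 − 1 = 133496.

133496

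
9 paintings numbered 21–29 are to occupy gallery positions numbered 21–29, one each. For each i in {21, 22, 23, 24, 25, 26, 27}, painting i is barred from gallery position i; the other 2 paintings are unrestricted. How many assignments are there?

165016

Let Aᵢ (for 21 ≤ i ≤ 27) be the placements that put painting i in its forbidden gallery position. Any j of these fix j positions, leaving (9−j)! ways to fill the rest, and there are C(7,j) ways to pick which j.
By inclusion–exclusion, the number of valid placements is Σ_{j=0}^{7} (−1)^j C(7,j)·(9−j)!.
Computing: 362880 − 282240 + 105840 − 25200 + 4200 − 504 + 42 − 2 = 165016.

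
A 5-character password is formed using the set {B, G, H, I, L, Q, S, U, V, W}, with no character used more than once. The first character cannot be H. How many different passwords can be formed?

The first character has 10−1 = 9 choices (anything except H).
The remaining 4 characters are filled from the other 9 symbols without repetition: 9 × 8 × 7 × 6 = 3024.
Total: 9 × 3024 = 27216.

27216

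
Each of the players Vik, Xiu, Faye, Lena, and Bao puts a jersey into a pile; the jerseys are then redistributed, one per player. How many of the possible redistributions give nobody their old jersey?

44

Count assignments avoiding every fixed point. For any j of the 5 players fixed to their old jersey, the other 5−j can be arranged in (5−j)! ways.
By inclusion–exclusion this is Σ_{j=0}^{5} (−1)^j C(5,j)·(5−j)!.
Computing: 120 − 120 + 60 − 20 + 5 − 1 = 44.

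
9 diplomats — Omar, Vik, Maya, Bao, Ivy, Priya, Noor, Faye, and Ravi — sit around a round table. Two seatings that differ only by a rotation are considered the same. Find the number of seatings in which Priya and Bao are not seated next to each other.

30240

Without the restriction there are (8)! = 40320 seatings.
Those with Priya next to Bao: fuse the pair into one unit and seat 8 units around a circle — 2·(7)! = 10080.
Subtracting, 40320 − 10080 = 30240.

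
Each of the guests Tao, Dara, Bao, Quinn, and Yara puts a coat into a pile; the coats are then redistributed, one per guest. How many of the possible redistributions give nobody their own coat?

44

This is the derangement count D_5: permutations of 5 items with no fixed point.
By inclusion–exclusion this is Σ_{j=0}^{5} (−1)^j C(5,j)·(5−j)!.
Computing: 120 − 120 + 60 − 20 + 5 − 1 = 44.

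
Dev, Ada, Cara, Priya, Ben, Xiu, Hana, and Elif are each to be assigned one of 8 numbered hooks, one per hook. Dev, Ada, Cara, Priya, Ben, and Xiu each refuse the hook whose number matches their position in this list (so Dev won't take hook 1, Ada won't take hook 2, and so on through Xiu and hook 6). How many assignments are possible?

18806

Let Aᵢ (for 1 ≤ i ≤ 6) be the placements that put person i in their forbidden hook. Any j of these fix j positions, leaving (8−j)! ways to fill the rest, and there are C(6,j) ways to pick which j.
By inclusion–exclusion, the number of valid placements is Σ_{j=0}^{6} (−1)^j C(6,j)·(8−j)!.
Computing: 40320 − 30240 + 10800 − 2400 + 360 − 36 + 2 = 18806.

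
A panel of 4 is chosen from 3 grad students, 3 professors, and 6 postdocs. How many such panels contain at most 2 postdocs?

Split by how many postdocs are chosen (0 through 2).
Sum: C(6,0)·C(6,4) + C(6,1)·C(6,3) + C(6,2)·C(6,2) = 15 + 120 + 225 = 360.

360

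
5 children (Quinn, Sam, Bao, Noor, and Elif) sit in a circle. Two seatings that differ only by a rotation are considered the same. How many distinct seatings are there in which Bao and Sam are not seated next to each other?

Without the restriction there are (4)! = 24 seatings.
Those with Bao next to Sam: fuse the pair into one unit and seat 4 units around a circle — 2·(3)! = 12.
Subtracting, 24 − 12 = 12.

12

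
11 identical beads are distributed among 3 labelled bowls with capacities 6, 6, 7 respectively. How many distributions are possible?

By stars and bars, unrestricted non-negative solutions to x_1+…+x_3 = 11 number C(11+2,2) = 78.
Subtract solutions that violate a single cap (substitute x_i' = x_i − (cap_i+1)): x_1 ≥ 7 gives C(6,2) = 15; x_2 ≥ 7 gives C(6,2) = 15; x_3 ≥ 8 gives C(5,2) = 10. Together 40.
No two caps can be exceeded simultaneously, so the pair terms are all 0.
By inclusion–exclusion the count is 78 − 40 + 0 = 38.

38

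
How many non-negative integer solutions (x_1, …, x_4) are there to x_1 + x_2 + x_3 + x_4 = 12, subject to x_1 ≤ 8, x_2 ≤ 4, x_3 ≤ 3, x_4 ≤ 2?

Ignoring the caps, the number of non-negative solutions to x_1+…+x_4 = 12 is C(15,3) = 455.
Subtract solutions that violate a single cap (substitute x_i' = x_i − (cap_i+1)): x_1 ≥ 9 gives C(6,3) = 20; x_2 ≥ 5 gives C(10,3) = 120; x_3 ≥ 4 gives C(11,3) = 165; x_4 ≥ 3 gives C(12,3) = 220. Together 525.
Add back pairs where two caps are both exceeded: 0 + 0 + 1 + 20 + 35 + 56 = 112.
Subtract triples: 0 + 0 + 0 + 1 = 1.
By inclusion–exclusion the count is 455 − 525 + 112 − 1 = 41.

41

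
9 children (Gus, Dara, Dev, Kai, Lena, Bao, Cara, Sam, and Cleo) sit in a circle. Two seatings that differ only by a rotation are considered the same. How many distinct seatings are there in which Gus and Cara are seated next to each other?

10080

Treat {Gus, Cara} as one unit (2 internal orders) and seat the resulting 8 units around the table: (7)! circular arrangements.
So 2 × (7)! = 2 × 5040 = 10080.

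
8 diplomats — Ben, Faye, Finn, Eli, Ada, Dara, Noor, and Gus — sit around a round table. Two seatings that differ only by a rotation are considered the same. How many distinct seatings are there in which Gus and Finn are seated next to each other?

Glue Gus and Finn into a block (2 internal orders). Seating 7 units around a circle gives (6)! arrangements.
So 2 × (6)! = 2 × 720 = 1440.

1440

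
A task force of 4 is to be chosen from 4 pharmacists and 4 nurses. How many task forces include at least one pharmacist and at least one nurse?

68

With no constraint there are C(8,4) = 70 possible selections.
Selections missing a whole group: no pharmacists → C(4,4) = 1; no nurses → C(4,4) = 1.
Both groups omitted at once is impossible, so 70 − 2 = 68.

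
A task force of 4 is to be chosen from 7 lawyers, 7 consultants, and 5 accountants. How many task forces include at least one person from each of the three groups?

With no constraint there are C(19,4) = 3876 possible selections.
Selections missing a whole group: no lawyers → C(12,4) = 495; no consultants → C(12,4) = 495; no accountants → C(14,4) = 1001.
Add back selections omitting two groups (i.e. drawn from a single group): C(7,4) + C(7,4) + C(5,4) = 75.
By inclusion–exclusion: 3876 − 1991 + 75 = 1960.

1960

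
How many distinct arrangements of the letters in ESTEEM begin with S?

With the first slot taken by S, it remains to arrange the other 5 letters (ETEEM).
Those 5 letters have E appearing 3 times, giving (5)!/(3!) = 20.

20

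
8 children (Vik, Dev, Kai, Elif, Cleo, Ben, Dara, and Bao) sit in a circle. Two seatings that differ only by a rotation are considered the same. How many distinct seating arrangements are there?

Around a circle, 8 distinct people have 8!/8 = (7)! = 5040 rotationally distinct seatings.

5040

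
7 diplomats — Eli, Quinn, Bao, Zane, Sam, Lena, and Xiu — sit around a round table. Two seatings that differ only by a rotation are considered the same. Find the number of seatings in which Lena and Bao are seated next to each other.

Glue Lena and Bao into a block (2 internal orders). Seating 6 units around a circle gives (5)! arrangements.
So 2 × (5)! = 2 × 120 = 240.

240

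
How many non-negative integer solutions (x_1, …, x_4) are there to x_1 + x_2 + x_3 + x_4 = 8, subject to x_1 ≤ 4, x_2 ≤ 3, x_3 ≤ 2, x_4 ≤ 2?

18

By stars and bars, unrestricted non-negative solutions to x_1+…+x_4 = 8 number C(8+3,3) = 165.
Subtract solutions that violate a single cap (substitute x_i' = x_i − (cap_i+1)): x_1 ≥ 5 gives C(6,3) = 20; x_2 ≥ 4 gives C(7,3) = 35; x_3 ≥ 3 gives C(8,3) = 56; x_4 ≥ 3 gives C(8,3) = 56. Together 167.
Add back pairs where two caps are both exceeded: 0 + 1 + 1 + 4 + 4 + 10 = 20.
By inclusion–exclusion the count is 165 − 167 + 20 = 18.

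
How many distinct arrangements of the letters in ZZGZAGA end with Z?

With the last slot taken by Z, it remains to arrange the other 6 letters (ZGZAGA).
Those 6 letters have A appearing twice, G appearing twice, and Z appearing twice, giving (6)!/(2!·2!·2!) = 90.

90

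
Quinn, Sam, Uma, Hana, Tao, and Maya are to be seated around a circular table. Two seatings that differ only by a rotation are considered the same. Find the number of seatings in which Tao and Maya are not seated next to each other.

Without the restriction there are (5)! = 120 seatings.
Those with Tao next to Maya: fuse the pair into one unit and seat 5 units around a circle — 2·(4)! = 48.
Subtracting, 120 − 48 = 72.

72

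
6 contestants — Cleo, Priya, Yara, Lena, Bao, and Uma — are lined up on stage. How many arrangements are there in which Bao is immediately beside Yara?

Place the 4 others and the Bao-Yara pair as 5 objects in a line; the pair has 2 internal arrangements.
That gives 2 × 5! = 2 × 120 = 240.

240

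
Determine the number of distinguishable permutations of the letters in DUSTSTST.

1120

The 8 letters of DUSTSTST have repeats: S appearing 3 times and T appearing 3 times.
Dividing 8! = 40320 by 3!·3! = 36 for the repeated letters gives 1120.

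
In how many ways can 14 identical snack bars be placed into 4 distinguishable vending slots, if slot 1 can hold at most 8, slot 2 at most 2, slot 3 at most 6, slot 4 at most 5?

By stars and bars, unrestricted non-negative solutions to x_1+…+x_4 = 14 number C(14+3,3) = 680.
Subtract solutions that violate a single cap (substitute x_i' = x_i − (cap_i+1)): x_1 ≥ 9 gives C(8,3) = 56; x_2 ≥ 3 gives C(14,3) = 364; x_3 ≥ 7 gives C(10,3) = 120; x_4 ≥ 6 gives C(11,3) = 165. Together 705.
Add back pairs where two caps are both exceeded: 10 + 0 + 0 + 35 + 56 + 4 = 105.
By inclusion–exclusion the count is 680 − 705 + 105 = 80.

80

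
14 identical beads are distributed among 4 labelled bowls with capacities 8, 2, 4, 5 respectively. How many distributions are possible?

45

By stars and bars, unrestricted non-negative solutions to x_1+…+x_4 = 14 number C(14+3,3) = 680.
Subtract solutions that violate a single cap (substitute x_i' = x_i − (cap_i+1)): x_1 ≥ 9 gives C(8,3) = 56; x_2 ≥ 3 gives C(14,3) = 364; x_3 ≥ 5 gives C(12,3) = 220; x_4 ≥ 6 gives C(11,3) = 165. Together 805.
Add back pairs where two caps are both exceeded: 10 + 1 + 0 + 84 + 56 + 20 = 171.
Subtract triples: 0 + 0 + 0 + 1 = 1.
By inclusion–exclusion the count is 680 − 805 + 171 − 1 = 45.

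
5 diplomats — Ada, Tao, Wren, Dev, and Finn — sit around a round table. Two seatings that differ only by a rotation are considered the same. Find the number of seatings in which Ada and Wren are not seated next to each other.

12

Without the restriction there are (4)! = 24 seatings.
Seatings with Ada beside Wren: treat them as a block with 2 internal orders, giving 2 × (3)! = 12.
Subtracting, 24 − 12 = 12.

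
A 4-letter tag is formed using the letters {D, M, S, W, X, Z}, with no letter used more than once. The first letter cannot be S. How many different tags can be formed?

The first letter has 6−1 = 5 choices (anything except S).
The remaining 3 letters are filled from the other 5 symbols without repetition: 5 × 4 × 3 = 60.
Total: 5 × 60 = 300.

300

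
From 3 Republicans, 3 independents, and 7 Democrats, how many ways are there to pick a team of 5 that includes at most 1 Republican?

Split by how many Republicans are chosen (0 through 1).
Sum: C(3,0)·C(10,5) + C(3,1)·C(10,4) = 252 + 630 = 882.

882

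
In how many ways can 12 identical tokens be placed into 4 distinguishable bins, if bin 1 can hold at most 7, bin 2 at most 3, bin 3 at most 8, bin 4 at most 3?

By stars and bars, unrestricted non-negative solutions to x_1+…+x_4 = 12 number C(12+3,3) = 455.
Subtract solutions that violate a single cap (substitute x_i' = x_i − (cap_i+1)): x_1 ≥ 8 gives C(7,3) = 35; x_2 ≥ 4 gives C(11,3) = 165; x_3 ≥ 9 gives C(6,3) = 20; x_4 ≥ 4 gives C(11,3) = 165. Together 385.
Add back pairs where two caps are both exceeded: 1 + 0 + 1 + 0 + 35 + 0 = 37.
By inclusion–exclusion the count is 455 − 385 + 37 = 107.

107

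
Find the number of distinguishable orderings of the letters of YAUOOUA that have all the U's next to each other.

180

Treat the 2 copies of U as a single block. The multiset to arrange is then {UU, A, A, O, O, Y}, 6 items in all.
That gives (6)!/(2!·2!) = 180 arrangements.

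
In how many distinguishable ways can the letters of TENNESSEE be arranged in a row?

TENNESSEE has 9 letters with E appearing 4 times, N appearing twice, and S appearing twice.
So there are 9! / (4!·2!·2!) = 3780 distinguishable arrangements.

3780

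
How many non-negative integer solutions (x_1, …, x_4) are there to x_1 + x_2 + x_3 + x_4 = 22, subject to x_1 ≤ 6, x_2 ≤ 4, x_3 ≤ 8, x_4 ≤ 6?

By stars and bars, unrestricted non-negative solutions to x_1+…+x_4 = 22 number C(22+3,3) = 2300.
Subtract solutions that violate a single cap (substitute x_i' = x_i − (cap_i+1)): x_1 ≥ 7 gives C(18,3) = 816; x_2 ≥ 5 gives C(20,3) = 1140; x_3 ≥ 9 gives C(16,3) = 560; x_4 ≥ 7 gives C(18,3) = 816. Together 3332.
Add back pairs where two caps are both exceeded: 286 + 84 + 165 + 165 + 286 + 84 = 1070.
Subtract triples: 4 + 20 + 0 + 4 = 28.
By inclusion–exclusion the count is 2300 − 3332 + 1070 − 28 = 10.

10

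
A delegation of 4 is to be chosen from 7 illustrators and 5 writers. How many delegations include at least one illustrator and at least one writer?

Unrestricted: C(12,4) = 495 ways to pick any 4 of the 12.
Subtract selections that omit an entire group: no illustrators → C(5,4) = 5; no writers → C(7,4) = 35.
Both groups omitted at once is impossible, so 495 − 40 = 455.

455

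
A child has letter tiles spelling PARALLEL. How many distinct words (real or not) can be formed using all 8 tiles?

3360

The 8 letters of PARALLEL have repeats: A appearing twice and L appearing 3 times.
So there are 8! / (3!·2!) = 3360 distinguishable arrangements.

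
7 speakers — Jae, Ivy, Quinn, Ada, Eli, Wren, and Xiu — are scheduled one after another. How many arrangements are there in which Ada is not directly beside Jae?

3600

Of the 7! = 5040 arrangements, those with Ada and Jae adjacent number 2 × 6! = 1440 (treat the pair as a block with 2 internal orders).
So 5040 − 1440 = 3600 arrangements keep them apart.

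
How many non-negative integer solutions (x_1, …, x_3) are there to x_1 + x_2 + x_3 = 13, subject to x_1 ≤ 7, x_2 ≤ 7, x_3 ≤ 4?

Ignoring the caps, the number of non-negative solutions to x_1+…+x_3 = 13 is C(15,2) = 105.
Subtract solutions that violate a single cap (substitute x_i' = x_i − (cap_i+1)): x_1 ≥ 8 gives C(7,2) = 21; x_2 ≥ 8 gives C(7,2) = 21; x_3 ≥ 5 gives C(10,2) = 45. Together 87.
Add back pairs where two caps are both exceeded: 0 + 1 + 1 = 2.
By inclusion–exclusion the count is 105 − 87 + 2 = 20.

20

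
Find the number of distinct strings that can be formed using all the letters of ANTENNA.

420

The 7 letters of ANTENNA have repeats: A appearing twice and N appearing 3 times.
Dividing 7! = 5040 by 3!·2! = 12 for the repeated letters gives 420.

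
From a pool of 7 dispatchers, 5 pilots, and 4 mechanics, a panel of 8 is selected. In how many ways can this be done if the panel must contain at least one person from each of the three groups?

12201

With no constraint there are C(16,8) = 12870 possible selections.
Selections missing a whole group: no dispatchers → C(9,8) = 9; no pilots → C(11,8) = 165; no mechanics → C(12,8) = 495.
Add back selections omitting two groups (i.e. drawn from a single group): C(7,8) + C(5,8) + C(4,8) = 0.
By inclusion–exclusion: 12870 − 669 + 0 = 12201.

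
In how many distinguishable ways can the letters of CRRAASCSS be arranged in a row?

7560

CRRAASCSS has 9 letters with A appearing twice, C appearing twice, R appearing twice, and S appearing 3 times.
Dividing 9! = 362880 by 3!·2!·2!·2! = 48 for the repeated letters gives 7560.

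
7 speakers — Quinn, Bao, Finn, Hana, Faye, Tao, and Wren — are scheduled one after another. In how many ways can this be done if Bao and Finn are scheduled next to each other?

1440

Place the 5 others and the Bao-Finn pair as 6 objects in a line; the pair has 2 internal arrangements.
That gives 2 × 6! = 2 × 720 = 1440.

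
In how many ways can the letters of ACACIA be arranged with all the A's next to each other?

12

Treat the 3 copies of A as a single block. The multiset to arrange is then {AAA, C, C, I}, 4 items in all.
That gives (4)!/(2!) = 12 arrangements.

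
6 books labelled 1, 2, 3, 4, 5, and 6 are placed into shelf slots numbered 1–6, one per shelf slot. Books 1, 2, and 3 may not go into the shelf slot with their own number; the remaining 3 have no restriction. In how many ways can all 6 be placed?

Let Aᵢ (for i ∈ {1, 2, 3}) be the placements that put book i in its forbidden shelf slot. Any j of these fix j positions, leaving (6−j)! ways to fill the rest, and there are C(3,j) ways to pick which j.
By inclusion–exclusion, the number of valid placements is Σ_{j=0}^{3} (−1)^j C(3,j)·(6−j)!.
Computing: 720 − 360 + 72 − 6 = 426.

426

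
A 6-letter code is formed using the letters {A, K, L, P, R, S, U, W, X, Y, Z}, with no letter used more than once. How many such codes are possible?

332640

Choose and order 6 of the 11 symbols: the first letter has 11 options, the next 10, and so on down to 6.
That product is 11 × 10 × 9 × 8 × 7 × 6 = 332640.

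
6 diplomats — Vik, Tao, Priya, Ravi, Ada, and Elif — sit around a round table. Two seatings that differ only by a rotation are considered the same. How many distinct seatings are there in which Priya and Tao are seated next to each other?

48

Glue Priya and Tao into a block (2 internal orders). Seating 5 units around a circle gives (4)! arrangements.
So 2 × (4)! = 2 × 24 = 48.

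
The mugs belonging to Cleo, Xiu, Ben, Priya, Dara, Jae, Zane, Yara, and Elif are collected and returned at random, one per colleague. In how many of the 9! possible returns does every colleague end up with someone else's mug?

Let Aᵢ be the assignments in which colleague i gets their own mug. We want the size of the complement of A₁∪…∪A_9.
By inclusion–exclusion this is Σ_{j=0}^{9} (−1)^j C(9,j)·(9−j)!.
Computing: 362880 − 362880 + 181440 − 60480 + 15120 − 3024 + 504 − 72 + 9 − 1 = 133496.

133496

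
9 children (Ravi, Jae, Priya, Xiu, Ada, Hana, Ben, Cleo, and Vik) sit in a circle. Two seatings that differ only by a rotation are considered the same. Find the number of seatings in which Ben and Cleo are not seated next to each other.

All circular seatings of 9 people number (8)! = 40320.
Seatings with Ben beside Cleo: treat them as a block with 2 internal orders, giving 2 × (7)! = 10080.
Subtracting, 40320 − 10080 = 30240.

30240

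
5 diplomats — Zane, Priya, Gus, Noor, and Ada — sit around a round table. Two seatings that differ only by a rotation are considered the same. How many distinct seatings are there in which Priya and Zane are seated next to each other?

12

Treat {Priya, Zane} as one unit (2 internal orders) and seat the resulting 4 units around the table: (3)! circular arrangements.
So 2 × (3)! = 2 × 6 = 12.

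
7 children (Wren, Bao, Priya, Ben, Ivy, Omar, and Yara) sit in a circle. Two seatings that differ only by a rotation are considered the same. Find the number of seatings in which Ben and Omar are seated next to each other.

240

Glue Ben and Omar into a block (2 internal orders). Seating 6 units around a circle gives (5)! arrangements.
So 2 × (5)! = 2 × 120 = 240.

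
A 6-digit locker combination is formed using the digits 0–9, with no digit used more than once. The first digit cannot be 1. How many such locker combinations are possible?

136080

The first digit has 10−1 = 9 choices (anything except 1).
The remaining 5 digits are filled from the other 9 symbols without repetition: 9 × 8 × 7 × 6 × 5 = 15120.
Total: 9 × 15120 = 136080.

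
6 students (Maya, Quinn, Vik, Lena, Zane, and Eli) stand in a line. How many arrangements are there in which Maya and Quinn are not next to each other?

480

Of the 6! = 720 arrangements, those with Maya and Quinn adjacent number 2 × 5! = 240 (treat the pair as a block with 2 internal orders).
Complementary counting: 720 − 240 = 480.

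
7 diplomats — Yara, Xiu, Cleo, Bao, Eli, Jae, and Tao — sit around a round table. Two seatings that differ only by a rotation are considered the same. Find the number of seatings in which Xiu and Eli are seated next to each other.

240

Glue Xiu and Eli into a block (2 internal orders). Seating 6 units around a circle gives (5)! arrangements.
So 2 × (5)! = 2 × 120 = 240.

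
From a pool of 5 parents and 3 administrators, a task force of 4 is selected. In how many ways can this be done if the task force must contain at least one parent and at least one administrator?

65

With no constraint there are C(8,4) = 70 possible selections.
Subtract selections that omit an entire group: no parents → C(3,4) = 0; no administrators → C(5,4) = 5.
Both groups omitted at once is impossible, so 70 − 5 = 65.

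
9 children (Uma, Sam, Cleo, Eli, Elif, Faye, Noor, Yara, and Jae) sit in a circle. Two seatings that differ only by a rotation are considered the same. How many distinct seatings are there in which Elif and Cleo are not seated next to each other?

Without the restriction there are (8)! = 40320 seatings.
Those with Elif next to Cleo: fuse the pair into one unit and seat 8 units around a circle — 2·(7)! = 10080.
Subtracting, 40320 − 10080 = 30240.

30240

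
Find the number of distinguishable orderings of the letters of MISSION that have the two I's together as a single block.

360

Treat the 2 copies of I as a single block. The multiset to arrange is then {II, M, N, O, S, S}, 6 items in all.
That gives (6)!/(2!) = 360 arrangements.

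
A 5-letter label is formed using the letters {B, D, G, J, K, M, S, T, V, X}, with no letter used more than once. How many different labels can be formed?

30240

With no repetition, fill the 5 letters in order: 10 choices, then 9, down to 6.
10 × 9 × 8 × 7 × 6 = 30240.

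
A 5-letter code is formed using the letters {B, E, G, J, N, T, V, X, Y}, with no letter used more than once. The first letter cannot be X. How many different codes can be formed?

The first letter has 9−1 = 8 choices (anything except X).
The remaining 4 letters are filled from the other 8 symbols without repetition: 8 × 7 × 6 × 5 = 1680.
Total: 8 × 1680 = 13440.

13440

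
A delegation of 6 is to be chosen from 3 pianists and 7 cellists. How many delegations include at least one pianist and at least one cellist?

203

Unrestricted: C(10,6) = 210 ways to pick any 6 of the 10.
Subtract selections that omit an entire group: no pianists → C(7,6) = 7; no cellists → C(3,6) = 0.
Both groups omitted at once is impossible, so 210 − 7 = 203.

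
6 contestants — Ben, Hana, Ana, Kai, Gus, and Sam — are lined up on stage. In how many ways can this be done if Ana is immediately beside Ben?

Glue Ana and Ben into one block (2 internal orders), leaving 5 units to arrange in a row.
That gives 2 × 5! = 2 × 120 = 240.

240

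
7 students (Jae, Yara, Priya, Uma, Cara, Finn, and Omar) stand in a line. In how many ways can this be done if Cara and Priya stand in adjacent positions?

1440

Place the 5 others and the Cara-Priya pair as 6 objects in a line; the pair has 2 internal arrangements.
That gives 2 × 6! = 2 × 720 = 1440.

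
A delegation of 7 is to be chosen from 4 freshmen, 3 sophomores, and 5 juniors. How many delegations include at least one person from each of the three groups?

747

Unrestricted: C(12,7) = 792 ways to pick any 7 of the 12.
Subtract selections that omit an entire group: no freshmen → C(8,7) = 8; no sophomores → C(9,7) = 36; no juniors → C(7,7) = 1.
Add back selections omitting two groups (i.e. drawn from a single group): C(4,7) + C(3,7) + C(5,7) = 0.
By inclusion–exclusion: 792 − 45 + 0 = 747.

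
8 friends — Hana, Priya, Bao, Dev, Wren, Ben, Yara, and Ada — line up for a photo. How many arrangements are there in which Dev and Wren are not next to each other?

Of the 8! = 40320 arrangements, those with Dev and Wren adjacent number 2 × 7! = 10080 (treat the pair as a block with 2 internal orders).
Complementary counting: 40320 − 10080 = 30240.

30240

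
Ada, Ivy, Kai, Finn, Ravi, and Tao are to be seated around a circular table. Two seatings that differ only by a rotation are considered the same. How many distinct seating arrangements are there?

120

Fix one person's seat to break rotational symmetry; the remaining 5 people can be arranged in (5)! = 120 ways.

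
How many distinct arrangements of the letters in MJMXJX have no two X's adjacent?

Total arrangements of MJMXJX: 6!/(2!·2!·2!) = 90.
If the two X's are adjacent, glue them into one block, leaving 5 items to arrange: (5)!/(2!·2!) = 30 ways.
Subtracting, 90 − 30 = 60 arrangements keep the X's apart.

60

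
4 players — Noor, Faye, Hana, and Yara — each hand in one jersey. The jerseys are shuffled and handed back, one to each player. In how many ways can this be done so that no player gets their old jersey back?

9

Count assignments avoiding every fixed point. For any j of the 4 players fixed to their old jersey, the other 4−j can be arranged in (4−j)! ways.
By inclusion–exclusion this is Σ_{j=0}^{4} (−1)^j C(4,j)·(4−j)!.
Computing: 24 − 24 + 12 − 4 + 1 = 9.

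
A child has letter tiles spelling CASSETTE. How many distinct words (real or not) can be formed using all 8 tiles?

CASSETTE has 8 letters with E appearing twice, S appearing twice, and T appearing twice.
Dividing 8! = 40320 by 2!·2!·2! = 8 for the repeated letters gives 5040.

5040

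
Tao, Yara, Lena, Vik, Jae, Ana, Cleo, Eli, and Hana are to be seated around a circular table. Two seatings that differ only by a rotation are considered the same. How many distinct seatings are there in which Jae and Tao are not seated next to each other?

30240

Without the restriction there are (8)! = 40320 seatings.
Those with Jae next to Tao: fuse the pair into one unit and seat 8 units around a circle — 2·(7)! = 10080.
Subtracting, 40320 − 10080 = 30240.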